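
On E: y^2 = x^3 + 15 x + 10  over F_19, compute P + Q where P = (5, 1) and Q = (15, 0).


P != Q, so use the chord formula.
s = (y2 - y1) / (x2 - x1) = (18) / (10) mod 19 = 17
x3 = s^2 - x1 - x2 mod 19 = 17^2 - 5 - 15 = 3
y3 = s (x1 - x3) - y1 mod 19 = 17 * (5 - 3) - 1 = 14

P + Q = (3, 14)


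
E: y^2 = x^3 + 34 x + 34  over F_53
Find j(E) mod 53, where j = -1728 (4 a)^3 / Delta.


Delta = -16(4 a^3 + 27 b^2) mod 53 = 4
-1728 * (4 a)^3 = -1728 * (4*34)^3 mod 53 = 6
j = 6 * 4^(-1) mod 53 = 28

j = 28 (mod 53)


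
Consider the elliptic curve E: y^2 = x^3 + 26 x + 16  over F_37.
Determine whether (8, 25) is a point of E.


Check whether y^2 = x^3 + 26 x + 16 (mod 37) for (x, y) = (8, 25).
LHS: y^2 = 25^2 mod 37 = 33
RHS: x^3 + 26 x + 16 = 8^3 + 26*8 + 16 mod 37 = 33
LHS = RHS

Yes, on the curve


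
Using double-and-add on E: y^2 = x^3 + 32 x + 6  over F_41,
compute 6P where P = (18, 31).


k = 6 = 110_2 (binary, LSB first: 011)
Double-and-add from P = (18, 31):
  bit 0 = 0: acc unchanged = O
  bit 1 = 1: acc = O + (6, 39) = (6, 39)
  bit 2 = 1: acc = (6, 39) + (24, 17) = (13, 6)

6P = (13, 6)


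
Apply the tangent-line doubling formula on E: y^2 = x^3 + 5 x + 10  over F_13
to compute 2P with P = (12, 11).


Doubling: s = (3 x1^2 + a) / (2 y1)
s = (3*12^2 + 5) / (2*11) mod 13 = 11
x3 = s^2 - 2 x1 mod 13 = 11^2 - 2*12 = 6
y3 = s (x1 - x3) - y1 mod 13 = 11 * (12 - 6) - 11 = 3

2P = (6, 3)


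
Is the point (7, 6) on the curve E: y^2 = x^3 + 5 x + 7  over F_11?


Check whether y^2 = x^3 + 5 x + 7 (mod 11) for (x, y) = (7, 6).
LHS: y^2 = 6^2 mod 11 = 3
RHS: x^3 + 5 x + 7 = 7^3 + 5*7 + 7 mod 11 = 0
LHS != RHS

No, not on the curve


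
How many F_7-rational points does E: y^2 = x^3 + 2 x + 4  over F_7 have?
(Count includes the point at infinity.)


For each x in F_7, count y with y^2 = x^3 + 2 x + 4 mod 7:
  x = 0: RHS = 4, y in [2, 5]  -> 2 point(s)
  x = 1: RHS = 0, y in [0]  -> 1 point(s)
  x = 2: RHS = 2, y in [3, 4]  -> 2 point(s)
  x = 3: RHS = 2, y in [3, 4]  -> 2 point(s)
  x = 6: RHS = 1, y in [1, 6]  -> 2 point(s)
Affine points: 9. Add the point at infinity: total = 10.

#E(F_7) = 10


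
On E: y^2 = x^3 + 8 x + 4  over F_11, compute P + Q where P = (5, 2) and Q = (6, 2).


P != Q, so use the chord formula.
s = (y2 - y1) / (x2 - x1) = (0) / (1) mod 11 = 0
x3 = s^2 - x1 - x2 mod 11 = 0^2 - 5 - 6 = 0
y3 = s (x1 - x3) - y1 mod 11 = 0 * (5 - 0) - 2 = 9

P + Q = (0, 9)


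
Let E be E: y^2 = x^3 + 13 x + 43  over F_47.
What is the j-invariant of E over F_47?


Delta = -16(4 a^3 + 27 b^2) mod 47 = 13
-1728 * (4 a)^3 = -1728 * (4*13)^3 mod 47 = 12
j = 12 * 13^(-1) mod 47 = 19

j = 19 (mod 47)


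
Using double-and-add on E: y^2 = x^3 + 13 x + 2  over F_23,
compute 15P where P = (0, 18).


k = 15 = 1111_2 (binary, LSB first: 1111)
Double-and-add from P = (0, 18):
  bit 0 = 1: acc = O + (0, 18) = (0, 18)
  bit 1 = 1: acc = (0, 18) + (1, 4) = (11, 21)
  bit 2 = 1: acc = (11, 21) + (2, 17) = (19, 1)
  bit 3 = 1: acc = (19, 1) + (12, 0) = (0, 5)

15P = (0, 5)


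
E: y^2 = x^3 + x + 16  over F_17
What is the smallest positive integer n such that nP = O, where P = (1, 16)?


Compute successive multiples of P until we hit O:
  1P = (1, 16)
  2P = (2, 3)
  3P = (13, 4)
  4P = (4, 4)
  5P = (11, 7)
  6P = (7, 3)
  7P = (0, 13)
  8P = (8, 14)
  ... (continuing to 18P)
  18P = O

ord(P) = 18


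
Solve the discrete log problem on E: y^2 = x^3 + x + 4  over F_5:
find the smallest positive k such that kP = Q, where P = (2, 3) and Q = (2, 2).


Enumerate multiples of P until we hit Q = (2, 2):
  1P = (2, 3)
  2P = (0, 3)
  3P = (3, 2)
  4P = (1, 1)
  5P = (1, 4)
  6P = (3, 3)
  7P = (0, 2)
  8P = (2, 2)
Match found at i = 8.

k = 8


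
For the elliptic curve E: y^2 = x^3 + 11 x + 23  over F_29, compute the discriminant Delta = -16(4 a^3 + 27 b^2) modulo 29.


4 a^3 + 27 b^2 = 4*11^3 + 27*23^2 = 5324 + 14283 = 19607
Delta = -16 * (19607) = -313712
Delta mod 29 = 10

Delta = 10 (mod 29)


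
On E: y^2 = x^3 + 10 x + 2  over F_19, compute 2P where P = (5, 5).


Doubling: s = (3 x1^2 + a) / (2 y1)
s = (3*5^2 + 10) / (2*5) mod 19 = 18
x3 = s^2 - 2 x1 mod 19 = 18^2 - 2*5 = 10
y3 = s (x1 - x3) - y1 mod 19 = 18 * (5 - 10) - 5 = 0

2P = (10, 0)


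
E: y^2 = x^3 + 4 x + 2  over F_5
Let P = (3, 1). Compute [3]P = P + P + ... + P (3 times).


k = 3 = 11_2 (binary, LSB first: 11)
Double-and-add from P = (3, 1):
  bit 0 = 1: acc = O + (3, 1) = (3, 1)
  bit 1 = 1: acc = (3, 1) + (3, 4) = O

3P = O


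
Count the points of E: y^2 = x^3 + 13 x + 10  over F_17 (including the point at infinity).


For each x in F_17, count y with y^2 = x^3 + 13 x + 10 mod 17:
  x = 3: RHS = 8, y in [5, 12]  -> 2 point(s)
  x = 5: RHS = 13, y in [8, 9]  -> 2 point(s)
  x = 6: RHS = 15, y in [7, 10]  -> 2 point(s)
  x = 7: RHS = 2, y in [6, 11]  -> 2 point(s)
  x = 10: RHS = 1, y in [1, 16]  -> 2 point(s)
  x = 13: RHS = 13, y in [8, 9]  -> 2 point(s)
  x = 16: RHS = 13, y in [8, 9]  -> 2 point(s)
Affine points: 14. Add the point at infinity: total = 15.

#E(F_17) = 15


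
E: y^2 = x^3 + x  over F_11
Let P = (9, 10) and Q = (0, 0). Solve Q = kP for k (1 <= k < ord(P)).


Enumerate multiples of P until we hit Q = (0, 0):
  1P = (9, 10)
  2P = (5, 8)
  3P = (0, 0)
Match found at i = 3.

k = 3


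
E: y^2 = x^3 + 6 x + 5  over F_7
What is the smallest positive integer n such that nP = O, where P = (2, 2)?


Compute successive multiples of P until we hit O:
  1P = (2, 2)
  2P = (4, 3)
  3P = (3, 1)
  4P = (3, 6)
  5P = (4, 4)
  6P = (2, 5)
  7P = O

ord(P) = 7


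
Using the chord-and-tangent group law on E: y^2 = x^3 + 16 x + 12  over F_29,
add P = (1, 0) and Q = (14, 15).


P != Q, so use the chord formula.
s = (y2 - y1) / (x2 - x1) = (15) / (13) mod 29 = 19
x3 = s^2 - x1 - x2 mod 29 = 19^2 - 1 - 14 = 27
y3 = s (x1 - x3) - y1 mod 29 = 19 * (1 - 27) - 0 = 28

P + Q = (27, 28)


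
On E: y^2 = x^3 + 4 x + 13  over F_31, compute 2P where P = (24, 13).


Doubling: s = (3 x1^2 + a) / (2 y1)
s = (3*24^2 + 4) / (2*13) mod 31 = 7
x3 = s^2 - 2 x1 mod 31 = 7^2 - 2*24 = 1
y3 = s (x1 - x3) - y1 mod 31 = 7 * (24 - 1) - 13 = 24

2P = (1, 24)


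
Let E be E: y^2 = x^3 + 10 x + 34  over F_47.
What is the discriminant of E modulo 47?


4 a^3 + 27 b^2 = 4*10^3 + 27*34^2 = 4000 + 31212 = 35212
Delta = -16 * (35212) = -563392
Delta mod 47 = 44

Delta = 44 (mod 47)


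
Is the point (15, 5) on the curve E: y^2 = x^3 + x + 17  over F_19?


Check whether y^2 = x^3 + 1 x + 17 (mod 19) for (x, y) = (15, 5).
LHS: y^2 = 5^2 mod 19 = 6
RHS: x^3 + 1 x + 17 = 15^3 + 1*15 + 17 mod 19 = 6
LHS = RHS

Yes, on the curve


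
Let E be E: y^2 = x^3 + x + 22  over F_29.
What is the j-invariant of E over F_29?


Delta = -16(4 a^3 + 27 b^2) mod 29 = 25
-1728 * (4 a)^3 = -1728 * (4*1)^3 mod 29 = 14
j = 14 * 25^(-1) mod 29 = 11

j = 11 (mod 29)


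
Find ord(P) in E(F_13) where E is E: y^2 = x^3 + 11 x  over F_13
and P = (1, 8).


Compute successive multiples of P until we hit O:
  1P = (1, 8)
  2P = (1, 5)
  3P = O

ord(P) = 3


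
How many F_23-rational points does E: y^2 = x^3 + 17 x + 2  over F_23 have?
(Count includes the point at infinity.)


For each x in F_23, count y with y^2 = x^3 + 17 x + 2 mod 23:
  x = 0: RHS = 2, y in [5, 18]  -> 2 point(s)
  x = 7: RHS = 4, y in [2, 21]  -> 2 point(s)
  x = 8: RHS = 6, y in [11, 12]  -> 2 point(s)
  x = 11: RHS = 2, y in [5, 18]  -> 2 point(s)
  x = 12: RHS = 2, y in [5, 18]  -> 2 point(s)
  x = 16: RHS = 0, y in [0]  -> 1 point(s)
  x = 17: RHS = 6, y in [11, 12]  -> 2 point(s)
  x = 19: RHS = 8, y in [10, 13]  -> 2 point(s)
  x = 20: RHS = 16, y in [4, 19]  -> 2 point(s)
  x = 21: RHS = 6, y in [11, 12]  -> 2 point(s)
Affine points: 19. Add the point at infinity: total = 20.

#E(F_23) = 20


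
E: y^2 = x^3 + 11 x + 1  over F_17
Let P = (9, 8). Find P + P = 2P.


Doubling: s = (3 x1^2 + a) / (2 y1)
s = (3*9^2 + 11) / (2*8) mod 17 = 1
x3 = s^2 - 2 x1 mod 17 = 1^2 - 2*9 = 0
y3 = s (x1 - x3) - y1 mod 17 = 1 * (9 - 0) - 8 = 1

2P = (0, 1)


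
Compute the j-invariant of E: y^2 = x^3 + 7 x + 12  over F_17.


Delta = -16(4 a^3 + 27 b^2) mod 17 = 7
-1728 * (4 a)^3 = -1728 * (4*7)^3 mod 17 = 13
j = 13 * 7^(-1) mod 17 = 14

j = 14 (mod 17)


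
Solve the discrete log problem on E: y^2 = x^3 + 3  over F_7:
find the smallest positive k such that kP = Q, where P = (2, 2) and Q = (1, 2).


Enumerate multiples of P until we hit Q = (1, 2):
  1P = (2, 2)
  2P = (5, 3)
  3P = (4, 2)
  4P = (1, 5)
  5P = (6, 3)
  6P = (3, 3)
  7P = (3, 4)
  8P = (6, 4)
  9P = (1, 2)
Match found at i = 9.

k = 9


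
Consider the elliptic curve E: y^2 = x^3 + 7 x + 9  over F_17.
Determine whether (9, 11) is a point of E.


Check whether y^2 = x^3 + 7 x + 9 (mod 17) for (x, y) = (9, 11).
LHS: y^2 = 11^2 mod 17 = 2
RHS: x^3 + 7 x + 9 = 9^3 + 7*9 + 9 mod 17 = 2
LHS = RHS

Yes, on the curve


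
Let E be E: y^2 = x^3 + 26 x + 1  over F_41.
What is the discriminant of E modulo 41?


4 a^3 + 27 b^2 = 4*26^3 + 27*1^2 = 70304 + 27 = 70331
Delta = -16 * (70331) = -1125296
Delta mod 41 = 31

Delta = 31 (mod 41)


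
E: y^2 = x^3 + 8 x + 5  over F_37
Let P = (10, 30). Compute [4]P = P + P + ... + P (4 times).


k = 4 = 100_2 (binary, LSB first: 001)
Double-and-add from P = (10, 30):
  bit 0 = 0: acc unchanged = O
  bit 1 = 0: acc unchanged = O
  bit 2 = 1: acc = O + (22, 5) = (22, 5)

4P = (22, 5)


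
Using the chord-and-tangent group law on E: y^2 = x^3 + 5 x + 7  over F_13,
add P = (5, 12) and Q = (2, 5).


P != Q, so use the chord formula.
s = (y2 - y1) / (x2 - x1) = (6) / (10) mod 13 = 11
x3 = s^2 - x1 - x2 mod 13 = 11^2 - 5 - 2 = 10
y3 = s (x1 - x3) - y1 mod 13 = 11 * (5 - 10) - 12 = 11

P + Q = (10, 11)


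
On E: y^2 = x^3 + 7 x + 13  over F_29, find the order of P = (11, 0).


Compute successive multiples of P until we hit O:
  1P = (11, 0)
  2P = O

ord(P) = 2


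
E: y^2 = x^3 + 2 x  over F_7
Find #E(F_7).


For each x in F_7, count y with y^2 = x^3 + 2 x + 0 mod 7:
  x = 0: RHS = 0, y in [0]  -> 1 point(s)
  x = 4: RHS = 2, y in [3, 4]  -> 2 point(s)
  x = 5: RHS = 2, y in [3, 4]  -> 2 point(s)
  x = 6: RHS = 4, y in [2, 5]  -> 2 point(s)
Affine points: 7. Add the point at infinity: total = 8.

#E(F_7) = 8


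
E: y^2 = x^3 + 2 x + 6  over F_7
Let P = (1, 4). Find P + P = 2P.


Doubling: s = (3 x1^2 + a) / (2 y1)
s = (3*1^2 + 2) / (2*4) mod 7 = 5
x3 = s^2 - 2 x1 mod 7 = 5^2 - 2*1 = 2
y3 = s (x1 - x3) - y1 mod 7 = 5 * (1 - 2) - 4 = 5

2P = (2, 5)


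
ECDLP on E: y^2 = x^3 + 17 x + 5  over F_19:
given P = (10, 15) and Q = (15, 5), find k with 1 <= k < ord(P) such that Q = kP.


Enumerate multiples of P until we hit Q = (15, 5):
  1P = (10, 15)
  2P = (15, 5)
Match found at i = 2.

k = 2


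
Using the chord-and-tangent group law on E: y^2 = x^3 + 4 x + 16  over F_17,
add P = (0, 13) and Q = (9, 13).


P != Q, so use the chord formula.
s = (y2 - y1) / (x2 - x1) = (0) / (9) mod 17 = 0
x3 = s^2 - x1 - x2 mod 17 = 0^2 - 0 - 9 = 8
y3 = s (x1 - x3) - y1 mod 17 = 0 * (0 - 8) - 13 = 4

P + Q = (8, 4)


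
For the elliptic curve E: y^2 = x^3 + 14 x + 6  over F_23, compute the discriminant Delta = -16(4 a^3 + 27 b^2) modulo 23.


4 a^3 + 27 b^2 = 4*14^3 + 27*6^2 = 10976 + 972 = 11948
Delta = -16 * (11948) = -191168
Delta mod 23 = 8

Delta = 8 (mod 23)


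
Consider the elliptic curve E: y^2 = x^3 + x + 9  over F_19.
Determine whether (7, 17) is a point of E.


Check whether y^2 = x^3 + 1 x + 9 (mod 19) for (x, y) = (7, 17).
LHS: y^2 = 17^2 mod 19 = 4
RHS: x^3 + 1 x + 9 = 7^3 + 1*7 + 9 mod 19 = 17
LHS != RHS

No, not on the curve


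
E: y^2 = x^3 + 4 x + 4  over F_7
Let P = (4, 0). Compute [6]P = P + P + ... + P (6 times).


k = 6 = 110_2 (binary, LSB first: 011)
Double-and-add from P = (4, 0):
  bit 0 = 0: acc unchanged = O
  bit 1 = 1: acc = O + O = O
  bit 2 = 1: acc = O + O = O

6P = O


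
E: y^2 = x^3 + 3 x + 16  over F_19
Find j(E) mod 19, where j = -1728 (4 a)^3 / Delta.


Delta = -16(4 a^3 + 27 b^2) mod 19 = 8
-1728 * (4 a)^3 = -1728 * (4*3)^3 mod 19 = 18
j = 18 * 8^(-1) mod 19 = 7

j = 7 (mod 19)


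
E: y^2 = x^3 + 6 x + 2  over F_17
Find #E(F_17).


For each x in F_17, count y with y^2 = x^3 + 6 x + 2 mod 17:
  x = 0: RHS = 2, y in [6, 11]  -> 2 point(s)
  x = 1: RHS = 9, y in [3, 14]  -> 2 point(s)
  x = 3: RHS = 13, y in [8, 9]  -> 2 point(s)
  x = 5: RHS = 4, y in [2, 15]  -> 2 point(s)
  x = 6: RHS = 16, y in [4, 13]  -> 2 point(s)
  x = 7: RHS = 13, y in [8, 9]  -> 2 point(s)
  x = 8: RHS = 1, y in [1, 16]  -> 2 point(s)
  x = 10: RHS = 8, y in [5, 12]  -> 2 point(s)
  x = 12: RHS = 0, y in [0]  -> 1 point(s)
  x = 13: RHS = 16, y in [4, 13]  -> 2 point(s)
  x = 14: RHS = 8, y in [5, 12]  -> 2 point(s)
  x = 15: RHS = 16, y in [4, 13]  -> 2 point(s)
Affine points: 23. Add the point at infinity: total = 24.

#E(F_17) = 24


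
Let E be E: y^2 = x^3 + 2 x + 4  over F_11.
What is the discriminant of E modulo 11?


4 a^3 + 27 b^2 = 4*2^3 + 27*4^2 = 32 + 432 = 464
Delta = -16 * (464) = -7424
Delta mod 11 = 1

Delta = 1 (mod 11)


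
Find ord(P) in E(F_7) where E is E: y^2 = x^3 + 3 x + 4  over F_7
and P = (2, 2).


Compute successive multiples of P until we hit O:
  1P = (2, 2)
  2P = (0, 2)
  3P = (5, 5)
  4P = (1, 6)
  5P = (6, 0)
  6P = (1, 1)
  7P = (5, 2)
  8P = (0, 5)
  ... (continuing to 10P)
  10P = O

ord(P) = 10


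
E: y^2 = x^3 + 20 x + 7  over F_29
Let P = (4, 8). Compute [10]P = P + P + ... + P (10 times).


k = 10 = 1010_2 (binary, LSB first: 0101)
Double-and-add from P = (4, 8):
  bit 0 = 0: acc unchanged = O
  bit 1 = 1: acc = O + (1, 12) = (1, 12)
  bit 2 = 0: acc unchanged = (1, 12)
  bit 3 = 1: acc = (1, 12) + (0, 23) = (4, 21)

10P = (4, 21)


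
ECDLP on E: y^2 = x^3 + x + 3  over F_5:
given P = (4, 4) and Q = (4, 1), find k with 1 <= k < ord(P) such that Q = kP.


Enumerate multiples of P until we hit Q = (4, 1):
  1P = (4, 4)
  2P = (1, 0)
  3P = (4, 1)
Match found at i = 3.

k = 3


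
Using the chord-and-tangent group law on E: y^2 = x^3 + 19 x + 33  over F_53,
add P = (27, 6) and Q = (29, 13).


P != Q, so use the chord formula.
s = (y2 - y1) / (x2 - x1) = (7) / (2) mod 53 = 30
x3 = s^2 - x1 - x2 mod 53 = 30^2 - 27 - 29 = 49
y3 = s (x1 - x3) - y1 mod 53 = 30 * (27 - 49) - 6 = 23

P + Q = (49, 23)


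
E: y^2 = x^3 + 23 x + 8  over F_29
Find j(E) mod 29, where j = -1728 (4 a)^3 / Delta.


Delta = -16(4 a^3 + 27 b^2) mod 29 = 9
-1728 * (4 a)^3 = -1728 * (4*23)^3 mod 29 = 21
j = 21 * 9^(-1) mod 29 = 12

j = 12 (mod 29)


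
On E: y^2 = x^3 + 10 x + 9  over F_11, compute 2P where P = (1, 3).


Doubling: s = (3 x1^2 + a) / (2 y1)
s = (3*1^2 + 10) / (2*3) mod 11 = 4
x3 = s^2 - 2 x1 mod 11 = 4^2 - 2*1 = 3
y3 = s (x1 - x3) - y1 mod 11 = 4 * (1 - 3) - 3 = 0

2P = (3, 0)


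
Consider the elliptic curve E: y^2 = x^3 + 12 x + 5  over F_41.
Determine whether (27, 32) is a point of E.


Check whether y^2 = x^3 + 12 x + 5 (mod 41) for (x, y) = (27, 32).
LHS: y^2 = 32^2 mod 41 = 40
RHS: x^3 + 12 x + 5 = 27^3 + 12*27 + 5 mod 41 = 4
LHS != RHS

No, not on the curve


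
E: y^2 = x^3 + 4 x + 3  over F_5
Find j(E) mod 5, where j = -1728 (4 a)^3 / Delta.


Delta = -16(4 a^3 + 27 b^2) mod 5 = 1
-1728 * (4 a)^3 = -1728 * (4*4)^3 mod 5 = 2
j = 2 * 1^(-1) mod 5 = 2

j = 2 (mod 5)


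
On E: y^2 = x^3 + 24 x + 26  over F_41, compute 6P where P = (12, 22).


k = 6 = 110_2 (binary, LSB first: 011)
Double-and-add from P = (12, 22):
  bit 0 = 0: acc unchanged = O
  bit 1 = 1: acc = O + (38, 3) = (38, 3)
  bit 2 = 1: acc = (38, 3) + (27, 29) = (7, 2)

6P = (7, 2)


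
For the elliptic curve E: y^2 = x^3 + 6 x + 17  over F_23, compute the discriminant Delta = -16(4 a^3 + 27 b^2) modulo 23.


4 a^3 + 27 b^2 = 4*6^3 + 27*17^2 = 864 + 7803 = 8667
Delta = -16 * (8667) = -138672
Delta mod 23 = 18

Delta = 18 (mod 23)


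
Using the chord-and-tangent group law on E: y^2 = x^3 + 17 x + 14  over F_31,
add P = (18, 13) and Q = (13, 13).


P != Q, so use the chord formula.
s = (y2 - y1) / (x2 - x1) = (0) / (26) mod 31 = 0
x3 = s^2 - x1 - x2 mod 31 = 0^2 - 18 - 13 = 0
y3 = s (x1 - x3) - y1 mod 31 = 0 * (18 - 0) - 13 = 18

P + Q = (0, 18)


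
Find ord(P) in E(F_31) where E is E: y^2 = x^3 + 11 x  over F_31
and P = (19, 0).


Compute successive multiples of P until we hit O:
  1P = (19, 0)
  2P = O

ord(P) = 2


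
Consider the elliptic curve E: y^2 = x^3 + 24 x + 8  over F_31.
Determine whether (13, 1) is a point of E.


Check whether y^2 = x^3 + 24 x + 8 (mod 31) for (x, y) = (13, 1).
LHS: y^2 = 1^2 mod 31 = 1
RHS: x^3 + 24 x + 8 = 13^3 + 24*13 + 8 mod 31 = 6
LHS != RHS

No, not on the curve


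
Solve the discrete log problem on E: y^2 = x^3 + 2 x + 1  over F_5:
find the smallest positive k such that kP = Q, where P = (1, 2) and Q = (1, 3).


Enumerate multiples of P until we hit Q = (1, 3):
  1P = (1, 2)
  2P = (3, 3)
  3P = (0, 1)
  4P = (0, 4)
  5P = (3, 2)
  6P = (1, 3)
Match found at i = 6.

k = 6


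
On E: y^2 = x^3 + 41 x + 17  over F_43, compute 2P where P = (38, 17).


Doubling: s = (3 x1^2 + a) / (2 y1)
s = (3*38^2 + 41) / (2*17) mod 43 = 11
x3 = s^2 - 2 x1 mod 43 = 11^2 - 2*38 = 2
y3 = s (x1 - x3) - y1 mod 43 = 11 * (38 - 2) - 17 = 35

2P = (2, 35)


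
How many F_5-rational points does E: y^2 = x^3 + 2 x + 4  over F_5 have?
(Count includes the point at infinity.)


For each x in F_5, count y with y^2 = x^3 + 2 x + 4 mod 5:
  x = 0: RHS = 4, y in [2, 3]  -> 2 point(s)
  x = 2: RHS = 1, y in [1, 4]  -> 2 point(s)
  x = 4: RHS = 1, y in [1, 4]  -> 2 point(s)
Affine points: 6. Add the point at infinity: total = 7.

#E(F_5) = 7


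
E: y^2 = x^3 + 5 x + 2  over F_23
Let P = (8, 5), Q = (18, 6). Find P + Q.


P != Q, so use the chord formula.
s = (y2 - y1) / (x2 - x1) = (1) / (10) mod 23 = 7
x3 = s^2 - x1 - x2 mod 23 = 7^2 - 8 - 18 = 0
y3 = s (x1 - x3) - y1 mod 23 = 7 * (8 - 0) - 5 = 5

P + Q = (0, 5)


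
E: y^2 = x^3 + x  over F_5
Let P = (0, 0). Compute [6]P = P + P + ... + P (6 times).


k = 6 = 110_2 (binary, LSB first: 011)
Double-and-add from P = (0, 0):
  bit 0 = 0: acc unchanged = O
  bit 1 = 1: acc = O + O = O
  bit 2 = 1: acc = O + O = O

6P = O


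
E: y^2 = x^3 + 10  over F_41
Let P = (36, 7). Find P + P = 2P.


Doubling: s = (3 x1^2 + a) / (2 y1)
s = (3*36^2 + 0) / (2*7) mod 41 = 20
x3 = s^2 - 2 x1 mod 41 = 20^2 - 2*36 = 0
y3 = s (x1 - x3) - y1 mod 41 = 20 * (36 - 0) - 7 = 16

2P = (0, 16)


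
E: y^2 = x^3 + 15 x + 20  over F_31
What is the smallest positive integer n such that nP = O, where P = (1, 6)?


Compute successive multiples of P until we hit O:
  1P = (1, 6)
  2P = (8, 30)
  3P = (23, 16)
  4P = (9, 27)
  5P = (9, 4)
  6P = (23, 15)
  7P = (8, 1)
  8P = (1, 25)
  ... (continuing to 9P)
  9P = O

ord(P) = 9


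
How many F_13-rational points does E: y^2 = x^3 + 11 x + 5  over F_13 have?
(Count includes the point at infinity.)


For each x in F_13, count y with y^2 = x^3 + 11 x + 5 mod 13:
  x = 1: RHS = 4, y in [2, 11]  -> 2 point(s)
  x = 2: RHS = 9, y in [3, 10]  -> 2 point(s)
  x = 3: RHS = 0, y in [0]  -> 1 point(s)
  x = 4: RHS = 9, y in [3, 10]  -> 2 point(s)
  x = 5: RHS = 3, y in [4, 9]  -> 2 point(s)
  x = 6: RHS = 1, y in [1, 12]  -> 2 point(s)
  x = 7: RHS = 9, y in [3, 10]  -> 2 point(s)
  x = 9: RHS = 1, y in [1, 12]  -> 2 point(s)
  x = 10: RHS = 10, y in [6, 7]  -> 2 point(s)
  x = 11: RHS = 1, y in [1, 12]  -> 2 point(s)
Affine points: 19. Add the point at infinity: total = 20.

#E(F_13) = 20


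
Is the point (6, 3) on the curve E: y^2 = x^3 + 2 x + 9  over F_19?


Check whether y^2 = x^3 + 2 x + 9 (mod 19) for (x, y) = (6, 3).
LHS: y^2 = 3^2 mod 19 = 9
RHS: x^3 + 2 x + 9 = 6^3 + 2*6 + 9 mod 19 = 9
LHS = RHS

Yes, on the curve


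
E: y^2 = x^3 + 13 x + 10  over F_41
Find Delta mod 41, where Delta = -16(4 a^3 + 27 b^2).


4 a^3 + 27 b^2 = 4*13^3 + 27*10^2 = 8788 + 2700 = 11488
Delta = -16 * (11488) = -183808
Delta mod 41 = 36

Delta = 36 (mod 41)


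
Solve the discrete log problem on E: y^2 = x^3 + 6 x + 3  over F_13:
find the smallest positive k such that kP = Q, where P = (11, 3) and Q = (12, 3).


Enumerate multiples of P until we hit Q = (12, 3):
  1P = (11, 3)
  2P = (0, 4)
  3P = (12, 3)
Match found at i = 3.

k = 3


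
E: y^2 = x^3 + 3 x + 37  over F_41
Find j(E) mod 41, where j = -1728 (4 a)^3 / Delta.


Delta = -16(4 a^3 + 27 b^2) mod 41 = 11
-1728 * (4 a)^3 = -1728 * (4*3)^3 mod 41 = 5
j = 5 * 11^(-1) mod 41 = 34

j = 34 (mod 41)


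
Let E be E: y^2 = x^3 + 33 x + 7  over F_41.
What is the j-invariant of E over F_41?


Delta = -16(4 a^3 + 27 b^2) mod 41 = 38
-1728 * (4 a)^3 = -1728 * (4*33)^3 mod 41 = 13
j = 13 * 38^(-1) mod 41 = 23

j = 23 (mod 41)


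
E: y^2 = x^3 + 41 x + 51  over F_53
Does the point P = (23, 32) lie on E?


Check whether y^2 = x^3 + 41 x + 51 (mod 53) for (x, y) = (23, 32).
LHS: y^2 = 32^2 mod 53 = 17
RHS: x^3 + 41 x + 51 = 23^3 + 41*23 + 51 mod 53 = 17
LHS = RHS

Yes, on the curve


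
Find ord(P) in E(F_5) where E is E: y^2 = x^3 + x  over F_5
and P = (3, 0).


Compute successive multiples of P until we hit O:
  1P = (3, 0)
  2P = O

ord(P) = 2


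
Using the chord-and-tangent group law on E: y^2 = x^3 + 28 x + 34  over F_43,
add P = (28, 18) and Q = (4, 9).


P != Q, so use the chord formula.
s = (y2 - y1) / (x2 - x1) = (34) / (19) mod 43 = 38
x3 = s^2 - x1 - x2 mod 43 = 38^2 - 28 - 4 = 36
y3 = s (x1 - x3) - y1 mod 43 = 38 * (28 - 36) - 18 = 22

P + Q = (36, 22)


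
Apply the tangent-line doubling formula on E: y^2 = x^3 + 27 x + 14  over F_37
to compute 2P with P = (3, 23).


Doubling: s = (3 x1^2 + a) / (2 y1)
s = (3*3^2 + 27) / (2*23) mod 37 = 6
x3 = s^2 - 2 x1 mod 37 = 6^2 - 2*3 = 30
y3 = s (x1 - x3) - y1 mod 37 = 6 * (3 - 30) - 23 = 0

2P = (30, 0)


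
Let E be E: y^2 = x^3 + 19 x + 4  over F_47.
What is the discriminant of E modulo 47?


4 a^3 + 27 b^2 = 4*19^3 + 27*4^2 = 27436 + 432 = 27868
Delta = -16 * (27868) = -445888
Delta mod 47 = 1

Delta = 1 (mod 47)


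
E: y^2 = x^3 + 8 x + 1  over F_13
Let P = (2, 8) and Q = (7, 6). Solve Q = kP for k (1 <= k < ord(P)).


Enumerate multiples of P until we hit Q = (7, 6):
  1P = (2, 8)
  2P = (0, 1)
  3P = (7, 7)
  4P = (3, 0)
  5P = (7, 6)
Match found at i = 5.

k = 5


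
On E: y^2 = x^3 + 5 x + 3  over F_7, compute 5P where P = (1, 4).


k = 5 = 101_2 (binary, LSB first: 101)
Double-and-add from P = (1, 4):
  bit 0 = 1: acc = O + (1, 4) = (1, 4)
  bit 1 = 0: acc unchanged = (1, 4)
  bit 2 = 1: acc = (1, 4) + (6, 2) = (1, 3)

5P = (1, 3)


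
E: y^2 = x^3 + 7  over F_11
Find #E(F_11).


For each x in F_11, count y with y^2 = x^3 + 0 x + 7 mod 11:
  x = 2: RHS = 4, y in [2, 9]  -> 2 point(s)
  x = 3: RHS = 1, y in [1, 10]  -> 2 point(s)
  x = 4: RHS = 5, y in [4, 7]  -> 2 point(s)
  x = 5: RHS = 0, y in [0]  -> 1 point(s)
  x = 6: RHS = 3, y in [5, 6]  -> 2 point(s)
  x = 7: RHS = 9, y in [3, 8]  -> 2 point(s)
Affine points: 11. Add the point at infinity: total = 12.

#E(F_11) = 12


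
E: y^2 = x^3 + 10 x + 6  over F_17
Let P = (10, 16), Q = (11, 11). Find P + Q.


P != Q, so use the chord formula.
s = (y2 - y1) / (x2 - x1) = (12) / (1) mod 17 = 12
x3 = s^2 - x1 - x2 mod 17 = 12^2 - 10 - 11 = 4
y3 = s (x1 - x3) - y1 mod 17 = 12 * (10 - 4) - 16 = 5

P + Q = (4, 5)


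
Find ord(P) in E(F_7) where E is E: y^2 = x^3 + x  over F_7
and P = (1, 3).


Compute successive multiples of P until we hit O:
  1P = (1, 3)
  2P = (0, 0)
  3P = (1, 4)
  4P = O

ord(P) = 4


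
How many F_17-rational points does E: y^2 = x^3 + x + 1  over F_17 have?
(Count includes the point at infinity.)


For each x in F_17, count y with y^2 = x^3 + 1 x + 1 mod 17:
  x = 0: RHS = 1, y in [1, 16]  -> 2 point(s)
  x = 4: RHS = 1, y in [1, 16]  -> 2 point(s)
  x = 6: RHS = 2, y in [6, 11]  -> 2 point(s)
  x = 9: RHS = 8, y in [5, 12]  -> 2 point(s)
  x = 10: RHS = 8, y in [5, 12]  -> 2 point(s)
  x = 11: RHS = 0, y in [0]  -> 1 point(s)
  x = 13: RHS = 1, y in [1, 16]  -> 2 point(s)
  x = 15: RHS = 8, y in [5, 12]  -> 2 point(s)
  x = 16: RHS = 16, y in [4, 13]  -> 2 point(s)
Affine points: 17. Add the point at infinity: total = 18.

#E(F_17) = 18


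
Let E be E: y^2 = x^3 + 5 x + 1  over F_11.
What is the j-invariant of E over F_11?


Delta = -16(4 a^3 + 27 b^2) mod 11 = 5
-1728 * (4 a)^3 = -1728 * (4*5)^3 mod 11 = 8
j = 8 * 5^(-1) mod 11 = 6

j = 6 (mod 11)


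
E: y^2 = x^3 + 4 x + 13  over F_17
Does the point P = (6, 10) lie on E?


Check whether y^2 = x^3 + 4 x + 13 (mod 17) for (x, y) = (6, 10).
LHS: y^2 = 10^2 mod 17 = 15
RHS: x^3 + 4 x + 13 = 6^3 + 4*6 + 13 mod 17 = 15
LHS = RHS

Yes, on the curve


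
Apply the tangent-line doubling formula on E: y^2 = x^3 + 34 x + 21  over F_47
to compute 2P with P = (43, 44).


Doubling: s = (3 x1^2 + a) / (2 y1)
s = (3*43^2 + 34) / (2*44) mod 47 = 2
x3 = s^2 - 2 x1 mod 47 = 2^2 - 2*43 = 12
y3 = s (x1 - x3) - y1 mod 47 = 2 * (43 - 12) - 44 = 18

2P = (12, 18)


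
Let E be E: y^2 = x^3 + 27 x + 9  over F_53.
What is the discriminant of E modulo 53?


4 a^3 + 27 b^2 = 4*27^3 + 27*9^2 = 78732 + 2187 = 80919
Delta = -16 * (80919) = -1294704
Delta mod 53 = 33

Delta = 33 (mod 53)


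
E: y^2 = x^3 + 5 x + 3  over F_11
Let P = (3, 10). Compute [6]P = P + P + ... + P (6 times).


k = 6 = 110_2 (binary, LSB first: 011)
Double-and-add from P = (3, 10):
  bit 0 = 0: acc unchanged = O
  bit 1 = 1: acc = O + (8, 4) = (8, 4)
  bit 2 = 1: acc = (8, 4) + (0, 6) = (1, 8)

6P = (1, 8)


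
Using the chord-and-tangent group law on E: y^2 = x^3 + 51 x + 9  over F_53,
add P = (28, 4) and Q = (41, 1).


P != Q, so use the chord formula.
s = (y2 - y1) / (x2 - x1) = (50) / (13) mod 53 = 12
x3 = s^2 - x1 - x2 mod 53 = 12^2 - 28 - 41 = 22
y3 = s (x1 - x3) - y1 mod 53 = 12 * (28 - 22) - 4 = 15

P + Q = (22, 15)


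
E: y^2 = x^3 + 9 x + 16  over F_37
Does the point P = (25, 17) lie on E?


Check whether y^2 = x^3 + 9 x + 16 (mod 37) for (x, y) = (25, 17).
LHS: y^2 = 17^2 mod 37 = 30
RHS: x^3 + 9 x + 16 = 25^3 + 9*25 + 16 mod 37 = 30
LHS = RHS

Yes, on the curve


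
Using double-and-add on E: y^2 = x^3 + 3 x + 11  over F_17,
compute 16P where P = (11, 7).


k = 16 = 10000_2 (binary, LSB first: 00001)
Double-and-add from P = (11, 7):
  bit 0 = 0: acc unchanged = O
  bit 1 = 0: acc unchanged = O
  bit 2 = 0: acc unchanged = O
  bit 3 = 0: acc unchanged = O
  bit 4 = 1: acc = O + (1, 10) = (1, 10)

16P = (1, 10)


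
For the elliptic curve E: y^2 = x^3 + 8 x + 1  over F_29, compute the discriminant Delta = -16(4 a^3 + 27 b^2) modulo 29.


4 a^3 + 27 b^2 = 4*8^3 + 27*1^2 = 2048 + 27 = 2075
Delta = -16 * (2075) = -33200
Delta mod 29 = 5

Delta = 5 (mod 29)


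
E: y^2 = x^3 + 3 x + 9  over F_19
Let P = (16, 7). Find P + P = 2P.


Doubling: s = (3 x1^2 + a) / (2 y1)
s = (3*16^2 + 3) / (2*7) mod 19 = 13
x3 = s^2 - 2 x1 mod 19 = 13^2 - 2*16 = 4
y3 = s (x1 - x3) - y1 mod 19 = 13 * (16 - 4) - 7 = 16

2P = (4, 16)


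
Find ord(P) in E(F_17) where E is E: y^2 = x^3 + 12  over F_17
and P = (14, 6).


Compute successive multiples of P until we hit O:
  1P = (14, 6)
  2P = (10, 3)
  3P = (1, 8)
  4P = (15, 2)
  5P = (4, 5)
  6P = (7, 10)
  7P = (5, 1)
  8P = (13, 4)
  ... (continuing to 18P)
  18P = O

ord(P) = 18


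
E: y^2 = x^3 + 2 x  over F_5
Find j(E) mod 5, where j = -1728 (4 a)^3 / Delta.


Delta = -16(4 a^3 + 27 b^2) mod 5 = 3
-1728 * (4 a)^3 = -1728 * (4*2)^3 mod 5 = 4
j = 4 * 3^(-1) mod 5 = 3

j = 3 (mod 5)


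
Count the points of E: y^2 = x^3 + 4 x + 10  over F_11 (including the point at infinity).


For each x in F_11, count y with y^2 = x^3 + 4 x + 10 mod 11:
  x = 1: RHS = 4, y in [2, 9]  -> 2 point(s)
  x = 2: RHS = 4, y in [2, 9]  -> 2 point(s)
  x = 3: RHS = 5, y in [4, 7]  -> 2 point(s)
  x = 5: RHS = 1, y in [1, 10]  -> 2 point(s)
  x = 8: RHS = 4, y in [2, 9]  -> 2 point(s)
  x = 9: RHS = 5, y in [4, 7]  -> 2 point(s)
  x = 10: RHS = 5, y in [4, 7]  -> 2 point(s)
Affine points: 14. Add the point at infinity: total = 15.

#E(F_11) = 15


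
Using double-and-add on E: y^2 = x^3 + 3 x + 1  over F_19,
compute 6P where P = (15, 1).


k = 6 = 110_2 (binary, LSB first: 011)
Double-and-add from P = (15, 1):
  bit 0 = 0: acc unchanged = O
  bit 1 = 1: acc = O + (17, 5) = (17, 5)
  bit 2 = 1: acc = (17, 5) + (11, 4) = (0, 1)

6P = (0, 1)


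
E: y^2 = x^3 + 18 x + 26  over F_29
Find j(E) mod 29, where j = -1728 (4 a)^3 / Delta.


Delta = -16(4 a^3 + 27 b^2) mod 29 = 9
-1728 * (4 a)^3 = -1728 * (4*18)^3 mod 29 = 13
j = 13 * 9^(-1) mod 29 = 24

j = 24 (mod 29)


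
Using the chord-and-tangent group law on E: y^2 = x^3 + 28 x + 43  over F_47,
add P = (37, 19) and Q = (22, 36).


P != Q, so use the chord formula.
s = (y2 - y1) / (x2 - x1) = (17) / (32) mod 47 = 2
x3 = s^2 - x1 - x2 mod 47 = 2^2 - 37 - 22 = 39
y3 = s (x1 - x3) - y1 mod 47 = 2 * (37 - 39) - 19 = 24

P + Q = (39, 24)


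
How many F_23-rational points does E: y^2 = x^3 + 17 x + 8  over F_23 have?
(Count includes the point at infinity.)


For each x in F_23, count y with y^2 = x^3 + 17 x + 8 mod 23:
  x = 0: RHS = 8, y in [10, 13]  -> 2 point(s)
  x = 1: RHS = 3, y in [7, 16]  -> 2 point(s)
  x = 2: RHS = 4, y in [2, 21]  -> 2 point(s)
  x = 4: RHS = 2, y in [5, 18]  -> 2 point(s)
  x = 6: RHS = 4, y in [2, 21]  -> 2 point(s)
  x = 8: RHS = 12, y in [9, 14]  -> 2 point(s)
  x = 9: RHS = 16, y in [4, 19]  -> 2 point(s)
  x = 11: RHS = 8, y in [10, 13]  -> 2 point(s)
  x = 12: RHS = 8, y in [10, 13]  -> 2 point(s)
  x = 14: RHS = 0, y in [0]  -> 1 point(s)
  x = 15: RHS = 4, y in [2, 21]  -> 2 point(s)
  x = 16: RHS = 6, y in [11, 12]  -> 2 point(s)
  x = 17: RHS = 12, y in [9, 14]  -> 2 point(s)
  x = 21: RHS = 12, y in [9, 14]  -> 2 point(s)
  x = 22: RHS = 13, y in [6, 17]  -> 2 point(s)
Affine points: 29. Add the point at infinity: total = 30.

#E(F_23) = 30


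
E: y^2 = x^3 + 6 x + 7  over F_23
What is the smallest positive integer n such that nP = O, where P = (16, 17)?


Compute successive multiples of P until we hit O:
  1P = (16, 17)
  2P = (17, 13)
  3P = (6, 12)
  4P = (7, 22)
  5P = (4, 7)
  6P = (12, 17)
  7P = (18, 6)
  8P = (2, 21)
  ... (continuing to 32P)
  32P = O

ord(P) = 32


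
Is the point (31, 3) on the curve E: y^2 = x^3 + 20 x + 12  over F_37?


Check whether y^2 = x^3 + 20 x + 12 (mod 37) for (x, y) = (31, 3).
LHS: y^2 = 3^2 mod 37 = 9
RHS: x^3 + 20 x + 12 = 31^3 + 20*31 + 12 mod 37 = 9
LHS = RHS

Yes, on the curve


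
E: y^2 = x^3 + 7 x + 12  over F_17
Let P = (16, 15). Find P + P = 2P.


Doubling: s = (3 x1^2 + a) / (2 y1)
s = (3*16^2 + 7) / (2*15) mod 17 = 6
x3 = s^2 - 2 x1 mod 17 = 6^2 - 2*16 = 4
y3 = s (x1 - x3) - y1 mod 17 = 6 * (16 - 4) - 15 = 6

2P = (4, 6)


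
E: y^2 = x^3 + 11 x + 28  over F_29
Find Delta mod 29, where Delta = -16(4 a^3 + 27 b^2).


4 a^3 + 27 b^2 = 4*11^3 + 27*28^2 = 5324 + 21168 = 26492
Delta = -16 * (26492) = -423872
Delta mod 29 = 21

Delta = 21 (mod 29)


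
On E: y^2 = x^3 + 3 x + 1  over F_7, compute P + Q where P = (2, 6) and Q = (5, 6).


P != Q, so use the chord formula.
s = (y2 - y1) / (x2 - x1) = (0) / (3) mod 7 = 0
x3 = s^2 - x1 - x2 mod 7 = 0^2 - 2 - 5 = 0
y3 = s (x1 - x3) - y1 mod 7 = 0 * (2 - 0) - 6 = 1

P + Q = (0, 1)


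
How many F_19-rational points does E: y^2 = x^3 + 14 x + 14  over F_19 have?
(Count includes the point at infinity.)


For each x in F_19, count y with y^2 = x^3 + 14 x + 14 mod 19:
  x = 3: RHS = 7, y in [8, 11]  -> 2 point(s)
  x = 4: RHS = 1, y in [1, 18]  -> 2 point(s)
  x = 5: RHS = 0, y in [0]  -> 1 point(s)
  x = 8: RHS = 11, y in [7, 12]  -> 2 point(s)
  x = 11: RHS = 17, y in [6, 13]  -> 2 point(s)
  x = 14: RHS = 9, y in [3, 16]  -> 2 point(s)
  x = 17: RHS = 16, y in [4, 15]  -> 2 point(s)
Affine points: 13. Add the point at infinity: total = 14.

#E(F_19) = 14


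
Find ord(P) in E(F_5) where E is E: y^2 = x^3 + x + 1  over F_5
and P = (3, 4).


Compute successive multiples of P until we hit O:
  1P = (3, 4)
  2P = (0, 4)
  3P = (2, 1)
  4P = (4, 3)
  5P = (4, 2)
  6P = (2, 4)
  7P = (0, 1)
  8P = (3, 1)
  ... (continuing to 9P)
  9P = O

ord(P) = 9


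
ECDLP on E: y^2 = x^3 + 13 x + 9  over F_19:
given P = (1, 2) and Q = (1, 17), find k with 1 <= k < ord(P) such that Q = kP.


Enumerate multiples of P until we hit Q = (1, 17):
  1P = (1, 2)
  2P = (14, 3)
  3P = (13, 0)
  4P = (14, 16)
  5P = (1, 17)
Match found at i = 5.

k = 5


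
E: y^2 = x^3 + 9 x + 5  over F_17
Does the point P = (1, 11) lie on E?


Check whether y^2 = x^3 + 9 x + 5 (mod 17) for (x, y) = (1, 11).
LHS: y^2 = 11^2 mod 17 = 2
RHS: x^3 + 9 x + 5 = 1^3 + 9*1 + 5 mod 17 = 15
LHS != RHS

No, not on the curve


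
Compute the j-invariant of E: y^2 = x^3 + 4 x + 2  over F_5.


Delta = -16(4 a^3 + 27 b^2) mod 5 = 1
-1728 * (4 a)^3 = -1728 * (4*4)^3 mod 5 = 2
j = 2 * 1^(-1) mod 5 = 2

j = 2 (mod 5)


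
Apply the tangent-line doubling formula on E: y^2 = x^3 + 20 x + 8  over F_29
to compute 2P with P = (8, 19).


Doubling: s = (3 x1^2 + a) / (2 y1)
s = (3*8^2 + 20) / (2*19) mod 29 = 1
x3 = s^2 - 2 x1 mod 29 = 1^2 - 2*8 = 14
y3 = s (x1 - x3) - y1 mod 29 = 1 * (8 - 14) - 19 = 4

2P = (14, 4)


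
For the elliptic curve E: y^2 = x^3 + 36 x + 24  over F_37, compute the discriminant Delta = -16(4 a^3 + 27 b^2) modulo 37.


4 a^3 + 27 b^2 = 4*36^3 + 27*24^2 = 186624 + 15552 = 202176
Delta = -16 * (202176) = -3234816
Delta mod 37 = 20

Delta = 20 (mod 37)


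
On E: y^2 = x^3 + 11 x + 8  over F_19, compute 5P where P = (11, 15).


k = 5 = 101_2 (binary, LSB first: 101)
Double-and-add from P = (11, 15):
  bit 0 = 1: acc = O + (11, 15) = (11, 15)
  bit 1 = 0: acc unchanged = (11, 15)
  bit 2 = 1: acc = (11, 15) + (13, 7) = (11, 4)

5P = (11, 4)


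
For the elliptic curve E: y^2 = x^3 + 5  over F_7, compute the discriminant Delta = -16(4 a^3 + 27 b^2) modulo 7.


4 a^3 + 27 b^2 = 4*0^3 + 27*5^2 = 0 + 675 = 675
Delta = -16 * (675) = -10800
Delta mod 7 = 1

Delta = 1 (mod 7)


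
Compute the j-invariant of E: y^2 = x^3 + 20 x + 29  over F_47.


Delta = -16(4 a^3 + 27 b^2) mod 47 = 16
-1728 * (4 a)^3 = -1728 * (4*20)^3 mod 47 = 37
j = 37 * 16^(-1) mod 47 = 17

j = 17 (mod 47)


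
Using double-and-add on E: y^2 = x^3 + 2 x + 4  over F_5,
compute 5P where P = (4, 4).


k = 5 = 101_2 (binary, LSB first: 101)
Double-and-add from P = (4, 4):
  bit 0 = 1: acc = O + (4, 4) = (4, 4)
  bit 1 = 0: acc unchanged = (4, 4)
  bit 2 = 1: acc = (4, 4) + (0, 3) = (2, 4)

5P = (2, 4)


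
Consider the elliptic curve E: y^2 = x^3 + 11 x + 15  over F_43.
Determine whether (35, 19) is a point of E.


Check whether y^2 = x^3 + 11 x + 15 (mod 43) for (x, y) = (35, 19).
LHS: y^2 = 19^2 mod 43 = 17
RHS: x^3 + 11 x + 15 = 35^3 + 11*35 + 15 mod 43 = 17
LHS = RHS

Yes, on the curve


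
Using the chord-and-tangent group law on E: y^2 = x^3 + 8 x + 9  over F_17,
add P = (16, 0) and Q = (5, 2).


P != Q, so use the chord formula.
s = (y2 - y1) / (x2 - x1) = (2) / (6) mod 17 = 6
x3 = s^2 - x1 - x2 mod 17 = 6^2 - 16 - 5 = 15
y3 = s (x1 - x3) - y1 mod 17 = 6 * (16 - 15) - 0 = 6

P + Q = (15, 6)


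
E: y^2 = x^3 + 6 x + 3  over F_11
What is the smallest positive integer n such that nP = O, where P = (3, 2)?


Compute successive multiples of P until we hit O:
  1P = (3, 2)
  2P = (5, 9)
  3P = (7, 6)
  4P = (2, 10)
  5P = (4, 6)
  6P = (9, 7)
  7P = (0, 6)
  8P = (0, 5)
  ... (continuing to 15P)
  15P = O

ord(P) = 15


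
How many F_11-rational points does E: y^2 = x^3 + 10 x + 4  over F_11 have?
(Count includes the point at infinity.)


For each x in F_11, count y with y^2 = x^3 + 10 x + 4 mod 11:
  x = 0: RHS = 4, y in [2, 9]  -> 2 point(s)
  x = 1: RHS = 4, y in [2, 9]  -> 2 point(s)
  x = 4: RHS = 9, y in [3, 8]  -> 2 point(s)
  x = 5: RHS = 3, y in [5, 6]  -> 2 point(s)
  x = 6: RHS = 5, y in [4, 7]  -> 2 point(s)
  x = 9: RHS = 9, y in [3, 8]  -> 2 point(s)
  x = 10: RHS = 4, y in [2, 9]  -> 2 point(s)
Affine points: 14. Add the point at infinity: total = 15.

#E(F_11) = 15


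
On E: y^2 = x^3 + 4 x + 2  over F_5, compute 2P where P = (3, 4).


Doubling: s = (3 x1^2 + a) / (2 y1)
s = (3*3^2 + 4) / (2*4) mod 5 = 2
x3 = s^2 - 2 x1 mod 5 = 2^2 - 2*3 = 3
y3 = s (x1 - x3) - y1 mod 5 = 2 * (3 - 3) - 4 = 1

2P = (3, 1)


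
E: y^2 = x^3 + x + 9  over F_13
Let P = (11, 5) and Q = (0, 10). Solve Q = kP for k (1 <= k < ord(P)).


Enumerate multiples of P until we hit Q = (0, 10):
  1P = (11, 5)
  2P = (4, 8)
  3P = (8, 3)
  4P = (6, 7)
  5P = (5, 3)
  6P = (0, 3)
  7P = (3, 0)
  8P = (0, 10)
Match found at i = 8.

k = 8


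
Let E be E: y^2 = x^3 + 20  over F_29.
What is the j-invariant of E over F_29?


Delta = -16(4 a^3 + 27 b^2) mod 29 = 11
-1728 * (4 a)^3 = -1728 * (4*0)^3 mod 29 = 0
j = 0 * 11^(-1) mod 29 = 0

j = 0 (mod 29)


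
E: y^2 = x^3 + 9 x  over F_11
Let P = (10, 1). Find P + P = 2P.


Doubling: s = (3 x1^2 + a) / (2 y1)
s = (3*10^2 + 9) / (2*1) mod 11 = 6
x3 = s^2 - 2 x1 mod 11 = 6^2 - 2*10 = 5
y3 = s (x1 - x3) - y1 mod 11 = 6 * (10 - 5) - 1 = 7

2P = (5, 7)


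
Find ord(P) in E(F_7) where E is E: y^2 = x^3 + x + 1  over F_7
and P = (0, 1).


Compute successive multiples of P until we hit O:
  1P = (0, 1)
  2P = (2, 5)
  3P = (2, 2)
  4P = (0, 6)
  5P = O

ord(P) = 5


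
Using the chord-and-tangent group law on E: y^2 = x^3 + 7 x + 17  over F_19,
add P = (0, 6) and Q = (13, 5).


P != Q, so use the chord formula.
s = (y2 - y1) / (x2 - x1) = (18) / (13) mod 19 = 16
x3 = s^2 - x1 - x2 mod 19 = 16^2 - 0 - 13 = 15
y3 = s (x1 - x3) - y1 mod 19 = 16 * (0 - 15) - 6 = 1

P + Q = (15, 1)


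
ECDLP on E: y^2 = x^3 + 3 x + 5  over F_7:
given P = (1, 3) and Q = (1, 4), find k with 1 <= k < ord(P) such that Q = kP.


Enumerate multiples of P until we hit Q = (1, 4):
  1P = (1, 3)
  2P = (6, 6)
  3P = (4, 5)
  4P = (4, 2)
  5P = (6, 1)
  6P = (1, 4)
Match found at i = 6.

k = 6


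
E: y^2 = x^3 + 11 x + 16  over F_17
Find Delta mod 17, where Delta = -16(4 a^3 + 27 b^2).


4 a^3 + 27 b^2 = 4*11^3 + 27*16^2 = 5324 + 6912 = 12236
Delta = -16 * (12236) = -195776
Delta mod 17 = 13

Delta = 13 (mod 17)


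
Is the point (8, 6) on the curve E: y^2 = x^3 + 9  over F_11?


Check whether y^2 = x^3 + 0 x + 9 (mod 11) for (x, y) = (8, 6).
LHS: y^2 = 6^2 mod 11 = 3
RHS: x^3 + 0 x + 9 = 8^3 + 0*8 + 9 mod 11 = 4
LHS != RHS

No, not on the curve


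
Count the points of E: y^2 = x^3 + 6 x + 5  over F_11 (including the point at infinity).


For each x in F_11, count y with y^2 = x^3 + 6 x + 5 mod 11:
  x = 0: RHS = 5, y in [4, 7]  -> 2 point(s)
  x = 1: RHS = 1, y in [1, 10]  -> 2 point(s)
  x = 2: RHS = 3, y in [5, 6]  -> 2 point(s)
  x = 4: RHS = 5, y in [4, 7]  -> 2 point(s)
  x = 6: RHS = 4, y in [2, 9]  -> 2 point(s)
  x = 7: RHS = 5, y in [4, 7]  -> 2 point(s)
  x = 8: RHS = 4, y in [2, 9]  -> 2 point(s)
  x = 10: RHS = 9, y in [3, 8]  -> 2 point(s)
Affine points: 16. Add the point at infinity: total = 17.

#E(F_11) = 17


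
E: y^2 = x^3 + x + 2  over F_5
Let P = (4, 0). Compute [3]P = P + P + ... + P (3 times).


k = 3 = 11_2 (binary, LSB first: 11)
Double-and-add from P = (4, 0):
  bit 0 = 1: acc = O + (4, 0) = (4, 0)
  bit 1 = 1: acc = (4, 0) + O = (4, 0)

3P = (4, 0)


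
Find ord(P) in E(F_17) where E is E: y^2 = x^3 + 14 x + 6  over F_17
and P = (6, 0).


Compute successive multiples of P until we hit O:
  1P = (6, 0)
  2P = O

ord(P) = 2


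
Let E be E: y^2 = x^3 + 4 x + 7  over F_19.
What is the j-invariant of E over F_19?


Delta = -16(4 a^3 + 27 b^2) mod 19 = 6
-1728 * (4 a)^3 = -1728 * (4*4)^3 mod 19 = 11
j = 11 * 6^(-1) mod 19 = 5

j = 5 (mod 19)


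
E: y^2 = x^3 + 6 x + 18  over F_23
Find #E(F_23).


For each x in F_23, count y with y^2 = x^3 + 6 x + 18 mod 23:
  x = 0: RHS = 18, y in [8, 15]  -> 2 point(s)
  x = 1: RHS = 2, y in [5, 18]  -> 2 point(s)
  x = 5: RHS = 12, y in [9, 14]  -> 2 point(s)
  x = 7: RHS = 12, y in [9, 14]  -> 2 point(s)
  x = 8: RHS = 3, y in [7, 16]  -> 2 point(s)
  x = 11: RHS = 12, y in [9, 14]  -> 2 point(s)
  x = 12: RHS = 1, y in [1, 22]  -> 2 point(s)
  x = 13: RHS = 16, y in [4, 19]  -> 2 point(s)
  x = 16: RHS = 1, y in [1, 22]  -> 2 point(s)
  x = 18: RHS = 1, y in [1, 22]  -> 2 point(s)
Affine points: 20. Add the point at infinity: total = 21.

#E(F_23) = 21
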